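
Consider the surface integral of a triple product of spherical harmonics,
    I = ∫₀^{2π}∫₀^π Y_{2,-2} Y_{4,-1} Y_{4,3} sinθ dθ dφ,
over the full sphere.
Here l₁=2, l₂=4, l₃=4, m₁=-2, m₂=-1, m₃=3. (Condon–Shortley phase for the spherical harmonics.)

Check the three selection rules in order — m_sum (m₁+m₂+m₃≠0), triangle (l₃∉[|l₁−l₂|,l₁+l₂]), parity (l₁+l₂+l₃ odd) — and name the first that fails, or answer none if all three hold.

azimuthal sum: -2 − 1 + 3 = 0  ✓
2 ≤ 4 ≤ 6 (triangle on l)  ✓
L = 2 + 4 + 4 = 10 (even)  ✓

none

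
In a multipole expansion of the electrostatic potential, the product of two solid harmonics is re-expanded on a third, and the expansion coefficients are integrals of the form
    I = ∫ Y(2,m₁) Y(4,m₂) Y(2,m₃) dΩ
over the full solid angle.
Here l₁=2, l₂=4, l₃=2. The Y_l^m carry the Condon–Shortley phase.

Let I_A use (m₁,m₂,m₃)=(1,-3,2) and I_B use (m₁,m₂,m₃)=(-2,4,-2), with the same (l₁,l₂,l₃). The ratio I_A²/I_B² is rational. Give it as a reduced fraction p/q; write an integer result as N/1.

Shared (l₁,l₂,l₃)=(2,4,2): N and (l;000)² cancel in I_A²/I_B².
A: Δ = 4!·0!·4!/9! = 1/630; Racah Σ t=1..1: t=1:−1/144 = -1/144; ⇒ 3j(2 4 2; 1 -3 2)² = 1/18, sgn -1
B: Δ = 4!·0!·4!/9! = 1/630; Racah Σ t=4..4: t=4:+1/576 = 1/576; ⇒ 3j(2 4 2; -2 4 -2)² = 1/9, sgn +1
I_A²/I_B² = (1/18)/(1/9) = 1/2

1/2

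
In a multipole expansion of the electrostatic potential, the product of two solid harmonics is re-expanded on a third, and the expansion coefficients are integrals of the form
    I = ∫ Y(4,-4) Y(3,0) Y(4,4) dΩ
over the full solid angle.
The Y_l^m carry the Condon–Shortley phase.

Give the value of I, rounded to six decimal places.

Σlᵢ=11 odd — θ-integrand is odd under cosθ→−cosθ; I=0

0.000000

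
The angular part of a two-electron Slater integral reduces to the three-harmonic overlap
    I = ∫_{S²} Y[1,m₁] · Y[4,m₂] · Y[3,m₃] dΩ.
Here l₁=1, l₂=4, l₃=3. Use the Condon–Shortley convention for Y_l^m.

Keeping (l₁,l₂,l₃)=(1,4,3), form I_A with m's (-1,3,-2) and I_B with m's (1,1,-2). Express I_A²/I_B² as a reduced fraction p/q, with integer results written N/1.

l's match ⇒ only the (l;m) 3-j factors differ between A and B.
A: triangle coeff Δ(1,4,3) = 1/252; Σ_t [2,2]: t=2:+1/240 = 1/240; (3j)²=1/12 [(1 4 3; -1 3 -2)], sign=-1
B: triangle coeff Δ(1,4,3) = 1/252; Σ_t [0,0]: t=0:+1/240 = 1/240; (3j)²=1/84 [(1 4 3; 1 1 -2)], sign=-1
I_A²/I_B² = (1/12)/(1/84) = 7/1

7/1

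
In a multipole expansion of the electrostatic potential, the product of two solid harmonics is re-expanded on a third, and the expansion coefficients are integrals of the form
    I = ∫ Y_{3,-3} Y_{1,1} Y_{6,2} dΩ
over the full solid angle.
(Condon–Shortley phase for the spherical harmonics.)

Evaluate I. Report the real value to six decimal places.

0.000000

triangle: need 2≤l₃≤4, have 6; I=0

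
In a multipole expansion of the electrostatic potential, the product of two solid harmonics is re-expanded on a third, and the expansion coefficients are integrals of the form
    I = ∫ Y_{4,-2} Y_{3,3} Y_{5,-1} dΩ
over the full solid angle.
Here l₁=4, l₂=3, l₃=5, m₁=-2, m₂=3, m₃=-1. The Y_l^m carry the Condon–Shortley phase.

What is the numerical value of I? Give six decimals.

0.143662

Rules hold: Σm=0, L=12 even, 1≤5≤7.
N = 9·7·11 = 693
Δ = 2!·6!·4!/13! = 1/180180
Racah Σ t=0..2: t=0:+1/576 t=1:−1/144 t=2:+1/576 = -1/288
⇒ 3j(4 3 5; 0 0 0)² = 20/1001, sgn +1
Racah Σ t=2..2: t=2:+1/2304 = 1/2304
⇒ 3j(4 3 5; -2 3 -1)² = 75/4004, sgn +1
4πI² = N·(3j₀)²·(3jₘ)² = 3375/13013
I = +1·√(0.259356/4π) = 0.14366244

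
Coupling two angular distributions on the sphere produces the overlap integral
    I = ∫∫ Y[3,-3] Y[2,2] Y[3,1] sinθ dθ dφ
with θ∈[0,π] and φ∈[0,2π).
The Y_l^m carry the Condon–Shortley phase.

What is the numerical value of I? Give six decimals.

Checks pass: Σm=0; 8 even; l₃=3∈[1,5].
(2·3+1)(2·2+1)(2·3+1) = 245
Δ: 2! 4! 2! / 9! → 1/3780
sum: t=0:+1/24 t=1:−1/4 t=2:+1/24 = -1/6
3j²(3 2 3; 0 0 0) = Δ·Π!·Σ² = 4/105  (sign +1)
sum: t=2:+1/96 = 1/96
3j²(3 2 3; -3 2 1) = Δ·Π!·Σ² = 1/42  (sign +1)
combine: 4πI² = 245·4/105·1/42 = 2/9
take √, sign +1: I = 0.13298076

0.132981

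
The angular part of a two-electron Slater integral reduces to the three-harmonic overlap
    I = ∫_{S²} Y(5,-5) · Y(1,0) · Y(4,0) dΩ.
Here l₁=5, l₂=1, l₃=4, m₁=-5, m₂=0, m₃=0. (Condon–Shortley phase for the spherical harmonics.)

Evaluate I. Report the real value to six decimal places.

0.000000

Σmᵢ = -5 ≠ 0, so the φ-integral vanishes; I = 0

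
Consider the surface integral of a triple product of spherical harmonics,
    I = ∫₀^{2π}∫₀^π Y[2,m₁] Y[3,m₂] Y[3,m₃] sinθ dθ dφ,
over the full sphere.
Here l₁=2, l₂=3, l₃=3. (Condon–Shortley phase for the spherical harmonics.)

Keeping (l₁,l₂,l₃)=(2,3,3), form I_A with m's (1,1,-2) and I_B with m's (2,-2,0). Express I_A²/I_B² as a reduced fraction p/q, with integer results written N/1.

Same 2,3,3: normalisation and zero-m 3j drop out of the ratio.
A: Δ: 2! 2! 4! / 9! → 1/3780; sum: t=0:+1/48 t=1:−1/12 = -1/16; 3j²(2 3 3; 1 1 -2) = Δ·Π!·Σ² = 1/28  (sign +1)
B: Δ: 2! 2! 4! / 9! → 1/3780; sum: t=0:+1/24 = 1/24; 3j²(2 3 3; 2 -2 0) = Δ·Π!·Σ² = 1/21  (sign -1)
I_A²/I_B² = (1/28)/(1/21) = 3/4

3/4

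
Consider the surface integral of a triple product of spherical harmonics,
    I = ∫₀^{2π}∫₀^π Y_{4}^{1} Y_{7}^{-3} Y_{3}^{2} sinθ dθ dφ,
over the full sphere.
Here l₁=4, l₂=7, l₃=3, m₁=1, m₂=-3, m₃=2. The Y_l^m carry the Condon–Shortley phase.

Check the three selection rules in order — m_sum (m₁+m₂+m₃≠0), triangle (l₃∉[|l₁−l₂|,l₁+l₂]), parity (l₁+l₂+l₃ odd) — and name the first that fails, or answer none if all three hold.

azimuthal sum: 1 − 3 + 2 = 0  ✓
3 ≤ 3 ≤ 11 (triangle on l)  ✓
L = 4 + 7 + 3 = 14 (even)  ✓

none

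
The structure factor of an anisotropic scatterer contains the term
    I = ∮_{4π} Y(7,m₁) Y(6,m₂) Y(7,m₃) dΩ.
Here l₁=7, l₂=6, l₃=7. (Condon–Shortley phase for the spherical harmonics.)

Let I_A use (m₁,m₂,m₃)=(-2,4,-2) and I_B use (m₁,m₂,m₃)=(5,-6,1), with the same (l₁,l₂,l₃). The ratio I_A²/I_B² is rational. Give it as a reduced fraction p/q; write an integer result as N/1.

225/242

Shared (l₁,l₂,l₃)=(7,6,7): N and (l;000)² cancel in I_A²/I_B².
A: Δ = 6!·8!·6!/21! = 1/2444321880; Racah Σ t=4..6: t=4:+1/24883200 t=5:−1/8294400 t=6:+1/24883200 = -1/24883200; ⇒ 3j(7 6 7; -2 4 -2)² = 420/46189, sgn +1
B: Δ = 6!·8!·6!/21! = 1/2444321880; Racah Σ t=0..0: t=0:+1/746496000 = 1/746496000; ⇒ 3j(7 6 7; 5 -6 1)² = 616/62985, sgn +1
I_A²/I_B² = (420/46189)/(616/62985) = 225/242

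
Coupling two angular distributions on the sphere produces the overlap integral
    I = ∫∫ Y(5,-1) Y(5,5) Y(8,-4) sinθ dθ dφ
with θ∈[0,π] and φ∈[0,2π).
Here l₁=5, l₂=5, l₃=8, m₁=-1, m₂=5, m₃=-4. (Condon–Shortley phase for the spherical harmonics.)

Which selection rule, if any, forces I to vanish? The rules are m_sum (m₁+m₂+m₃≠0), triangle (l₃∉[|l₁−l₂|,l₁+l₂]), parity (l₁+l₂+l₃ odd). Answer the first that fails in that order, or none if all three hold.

none

m₁+m₂+m₃ = -1 + 5 − 4 = 0  ✓
triangle: |5−5|=0 ≤ l₃=8 ≤ 5+5=10  ✓
parity: l₁+l₂+l₃ = 18 is even  ✓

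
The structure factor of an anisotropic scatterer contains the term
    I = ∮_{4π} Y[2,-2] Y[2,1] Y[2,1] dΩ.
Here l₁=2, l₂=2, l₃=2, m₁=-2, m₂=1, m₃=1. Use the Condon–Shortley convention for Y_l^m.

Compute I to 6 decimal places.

0.220728

Rules hold: Σm=0, L=6 even, 0≤2≤4.
N = 5·5·5 = 125
Δ = 2!·2!·2!/7! = 1/630
Racah Σ t=0..2: t=0:+1/8 t=1:−1/1 t=2:+1/8 = -3/4
⇒ 3j(2 2 2; 0 0 0)² = 2/35, sgn -1
Racah Σ t=2..2: t=2:+1/4 = 1/4
⇒ 3j(2 2 2; -2 1 1)² = 3/35, sgn -1
4πI² = N·(3j₀)²·(3jₘ)² = 30/49
I = +1·√(0.612245/4π) = 0.22072812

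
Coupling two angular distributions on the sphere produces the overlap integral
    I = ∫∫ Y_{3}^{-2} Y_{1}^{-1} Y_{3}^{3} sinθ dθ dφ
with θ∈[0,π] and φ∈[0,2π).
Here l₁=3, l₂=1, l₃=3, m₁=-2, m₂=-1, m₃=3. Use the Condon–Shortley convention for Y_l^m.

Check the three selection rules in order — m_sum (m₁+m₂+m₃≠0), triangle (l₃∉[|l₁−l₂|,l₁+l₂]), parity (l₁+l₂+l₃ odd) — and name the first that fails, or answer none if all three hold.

azimuthal sum: -2 − 1 + 3 = 0  ✓
2 ≤ 3 ≤ 4 (triangle on l)  ✓
L = 3 + 1 + 3 = 7 (odd)  ✗

parity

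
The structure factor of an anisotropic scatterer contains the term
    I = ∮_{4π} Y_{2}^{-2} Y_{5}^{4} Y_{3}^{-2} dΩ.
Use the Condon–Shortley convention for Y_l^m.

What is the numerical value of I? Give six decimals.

Checks pass: Σm=0; 10 even; l₃=3∈[3,7].
(2·2+1)(2·5+1)(2·3+1) = 385
Δ: 4! 0! 6! / 11! → 1/2310
sum: t=2:+1/144 = 1/144
3j²(2 5 3; 0 0 0) = Δ·Π!·Σ² = 10/231  (sign -1)
sum: t=4:+1/2880 = 1/2880
3j²(2 5 3; -2 4 -2) = Δ·Π!·Σ² = 3/55  (sign -1)
combine: 4πI² = 385·10/231·3/55 = 10/11
take √, sign +1: I = 0.26896683

0.268967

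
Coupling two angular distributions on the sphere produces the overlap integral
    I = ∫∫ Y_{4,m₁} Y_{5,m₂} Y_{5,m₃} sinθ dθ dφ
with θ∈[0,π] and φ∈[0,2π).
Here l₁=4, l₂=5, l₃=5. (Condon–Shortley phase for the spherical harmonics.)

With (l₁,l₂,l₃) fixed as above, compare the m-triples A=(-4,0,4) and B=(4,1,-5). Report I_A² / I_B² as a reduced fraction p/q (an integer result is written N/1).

3/1

Shared (l₁,l₂,l₃)=(4,5,5): N and (l;000)² cancel in I_A²/I_B².
A: Δ = 4!·4!·6!/15! = 1/3153150; Racah Σ t=4..4: t=4:+1/69120 = 1/69120; ⇒ 3j(4 5 5; -4 0 4)² = 2/143, sgn -1
B: Δ = 4!·4!·6!/15! = 1/3153150; Racah Σ t=0..0: t=0:+1/414720 = 1/414720; ⇒ 3j(4 5 5; 4 1 -5)² = 2/429, sgn +1
I_A²/I_B² = (2/143)/(2/429) = 3/1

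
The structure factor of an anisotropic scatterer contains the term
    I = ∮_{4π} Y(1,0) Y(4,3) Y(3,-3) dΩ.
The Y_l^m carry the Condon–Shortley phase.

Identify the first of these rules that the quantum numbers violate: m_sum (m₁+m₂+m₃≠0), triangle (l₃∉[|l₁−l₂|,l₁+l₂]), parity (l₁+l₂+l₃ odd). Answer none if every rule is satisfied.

none

azimuthal sum: 0 + 3 − 3 = 0  ✓
3 ≤ 3 ≤ 5 (triangle on l)  ✓
L = 1 + 4 + 3 = 8 (even)  ✓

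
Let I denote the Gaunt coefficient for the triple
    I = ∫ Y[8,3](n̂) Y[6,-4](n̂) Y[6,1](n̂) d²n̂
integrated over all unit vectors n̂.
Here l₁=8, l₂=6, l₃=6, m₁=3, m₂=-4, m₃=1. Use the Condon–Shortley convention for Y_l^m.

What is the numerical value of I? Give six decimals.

0.045419

Checks pass: Σm=0; 20 even; l₃=6∈[2,14].
(2·8+1)(2·6+1)(2·6+1) = 2873
Δ: 8! 8! 4! / 21! → 1/1309458150
sum: t=2:+1/49766400 t=3:−1/3110400 t=4:+1/1327104 t=5:−1/3110400 t=6:+1/49766400 = 1/6635520
3j²(8 6 6; 0 0 0) = Δ·Π!·Σ² = 350/46189  (sign +1)
sum: t=0:+1/116121600 t=1:−1/17418240 t=2:+1/24883200 = -1/116121600
3j²(8 6 6; 3 -4 1) = Δ·Π!·Σ² = 5/4199  (sign +1)
combine: 4πI² = 2873·350/46189·5/4199 = 1750/67507
take √, sign +1: I = 0.04541922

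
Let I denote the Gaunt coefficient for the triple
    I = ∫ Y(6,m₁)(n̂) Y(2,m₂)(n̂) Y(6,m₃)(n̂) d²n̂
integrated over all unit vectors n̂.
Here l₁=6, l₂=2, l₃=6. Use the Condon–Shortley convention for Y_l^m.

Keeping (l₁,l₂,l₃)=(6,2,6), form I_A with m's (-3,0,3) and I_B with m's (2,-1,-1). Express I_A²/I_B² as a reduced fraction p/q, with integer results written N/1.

Same 6,2,6: normalisation and zero-m 3j drop out of the ratio.
A: Δ: 2! 10! 2! / 15! → 1/90090; sum: t=0:+1/1451520 t=1:−1/80640 t=2:+1/120960 = -1/290304; 3j²(6 2 6; -3 0 3) = Δ·Π!·Σ² = 5/2002  (sign +1)
B: Δ: 2! 10! 2! / 15! → 1/90090; sum: t=0:+1/34560 t=1:−1/60480 = 1/80640; 3j²(6 2 6; 2 -1 -1) = Δ·Π!·Σ² = 6/1001  (sign -1)
I_A²/I_B² = (5/2002)/(6/1001) = 5/12

5/12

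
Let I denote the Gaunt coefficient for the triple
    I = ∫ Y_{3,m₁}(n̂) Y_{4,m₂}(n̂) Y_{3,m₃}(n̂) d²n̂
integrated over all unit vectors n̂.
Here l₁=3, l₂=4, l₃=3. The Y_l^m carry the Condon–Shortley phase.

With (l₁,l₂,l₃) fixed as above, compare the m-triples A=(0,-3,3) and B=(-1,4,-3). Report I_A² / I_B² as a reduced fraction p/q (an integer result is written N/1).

Same 3,4,3: normalisation and zero-m 3j drop out of the ratio.
A: Δ: 4! 2! 4! / 11! → 1/34650; sum: t=1:−1/288 = -1/288; 3j²(3 4 3; 0 -3 3) = Δ·Π!·Σ² = 1/22  (sign -1)
B: Δ: 4! 2! 4! / 11! → 1/34650; sum: t=4:+1/1152 = 1/1152; 3j²(3 4 3; -1 4 -3) = Δ·Π!·Σ² = 1/33  (sign +1)
I_A²/I_B² = (1/22)/(1/33) = 3/2

3/2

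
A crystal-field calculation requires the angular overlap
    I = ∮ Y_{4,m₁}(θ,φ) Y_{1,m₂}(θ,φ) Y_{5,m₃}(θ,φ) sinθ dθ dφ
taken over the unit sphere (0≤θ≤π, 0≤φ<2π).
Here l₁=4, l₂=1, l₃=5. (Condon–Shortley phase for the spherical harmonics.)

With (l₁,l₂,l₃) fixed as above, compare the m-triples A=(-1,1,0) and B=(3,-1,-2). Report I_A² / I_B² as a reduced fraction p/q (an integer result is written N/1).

Same 4,1,5: normalisation and zero-m 3j drop out of the ratio.
A: Δ: 0! 8! 2! / 11! → 1/495; sum: t=0:+1/1440 = 1/1440; 3j²(4 1 5; -1 1 0) = Δ·Π!·Σ² = 2/99  (sign -1)
B: Δ: 0! 8! 2! / 11! → 1/495; sum: t=0:+1/10080 = 1/10080; 3j²(4 1 5; 3 -1 -2) = Δ·Π!·Σ² = 1/165  (sign -1)
I_A²/I_B² = (2/99)/(1/165) = 10/3

10/3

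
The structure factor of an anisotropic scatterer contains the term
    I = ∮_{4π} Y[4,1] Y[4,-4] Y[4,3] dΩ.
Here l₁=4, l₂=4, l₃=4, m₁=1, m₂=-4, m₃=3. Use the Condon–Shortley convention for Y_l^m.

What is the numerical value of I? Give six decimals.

-0.168431

m-sum 0 ✓  L=12 even ✓  0≤4≤8 ✓
Π(2lᵢ+1) = 9×9×9 = 729
triangle coeff Δ(4,4,4) = 1/450450
Σ_t [0,4]: t=0:+1/13824 t=1:−1/216 t=2:+1/64 t=3:−1/216 t=4:+1/13824 = 5/768
(3j)²=18/1001 [(4 4 4; 0 0 0)], sign=+1
Σ_t [0,0]: t=0:+1/3456 = 1/3456
(3j)²=35/1287 [(4 4 4; 1 -4 3)], sign=-1
⇒ 4πI² = 7290/20449
I = (-1)√(7290/20449/(4π)) = -0.16843130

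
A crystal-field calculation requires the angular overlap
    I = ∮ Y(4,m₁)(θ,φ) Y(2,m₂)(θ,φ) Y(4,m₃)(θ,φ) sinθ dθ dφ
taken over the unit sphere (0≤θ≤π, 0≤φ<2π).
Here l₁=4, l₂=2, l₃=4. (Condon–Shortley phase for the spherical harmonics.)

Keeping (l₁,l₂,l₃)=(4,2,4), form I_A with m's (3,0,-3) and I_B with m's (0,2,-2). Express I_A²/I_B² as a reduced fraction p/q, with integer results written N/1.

Shared (l₁,l₂,l₃)=(4,2,4): N and (l;000)² cancel in I_A²/I_B².
A: Δ = 2!·6!·2!/11! = 1/13860; Racah Σ t=0..1: t=0:+1/480 t=1:−1/720 = 1/1440; ⇒ 3j(4 2 4; 3 0 -3)² = 7/1980, sgn -1
B: Δ = 2!·6!·2!/11! = 1/13860; Racah Σ t=2..2: t=2:+1/192 = 1/192; ⇒ 3j(4 2 4; 0 2 -2)² = 3/77, sgn +1
I_A²/I_B² = (7/1980)/(3/77) = 49/540

49/540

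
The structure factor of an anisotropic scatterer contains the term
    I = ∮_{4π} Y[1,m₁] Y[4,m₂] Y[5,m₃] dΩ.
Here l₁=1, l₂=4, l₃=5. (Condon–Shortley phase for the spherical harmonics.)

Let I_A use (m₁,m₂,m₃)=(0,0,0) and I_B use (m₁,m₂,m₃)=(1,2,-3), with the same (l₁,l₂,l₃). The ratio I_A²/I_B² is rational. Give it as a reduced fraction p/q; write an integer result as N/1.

l's match ⇒ only the (l;m) 3-j factors differ between A and B.
A: triangle coeff Δ(1,4,5) = 1/495; Σ_t [0,0]: t=0:+1/576 = 1/576; (3j)²=5/99 [(1 4 5; 0 0 0)], sign=-1
B: triangle coeff Δ(1,4,5) = 1/495; Σ_t [0,0]: t=0:+1/2880 = 1/2880; (3j)²=28/495 [(1 4 5; 1 2 -3)], sign=+1
I_A²/I_B² = (5/99)/(28/495) = 25/28

25/28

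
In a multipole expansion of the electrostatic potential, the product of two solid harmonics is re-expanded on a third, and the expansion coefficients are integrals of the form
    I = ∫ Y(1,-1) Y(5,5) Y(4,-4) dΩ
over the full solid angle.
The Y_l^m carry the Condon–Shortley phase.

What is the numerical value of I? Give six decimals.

-0.329416

Rules hold: Σm=0, L=10 even, 4≤4≤6.
N = 3·11·9 = 297
Δ = 2!·0!·8!/11! = 1/495
Racah Σ t=1..1: t=1:−1/576 = -1/576
⇒ 3j(1 5 4; 0 0 0)² = 5/99, sgn -1
Racah Σ t=2..2: t=2:+1/80640 = 1/80640
⇒ 3j(1 5 4; -1 5 -4)² = 1/11, sgn +1
4πI² = N·(3j₀)²·(3jₘ)² = 15/11
I = -1·√(1.36364/4π) = -0.32941575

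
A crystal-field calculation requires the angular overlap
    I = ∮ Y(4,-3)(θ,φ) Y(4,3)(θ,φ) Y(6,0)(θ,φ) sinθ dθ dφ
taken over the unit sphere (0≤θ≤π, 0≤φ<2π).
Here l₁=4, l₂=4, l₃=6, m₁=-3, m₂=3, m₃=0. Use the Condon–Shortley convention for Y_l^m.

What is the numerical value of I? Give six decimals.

-0.120915

m-sum 0 ✓  L=14 even ✓  0≤6≤8 ✓
Π(2lᵢ+1) = 9×9×13 = 1053
triangle coeff Δ(4,4,6) = 1/1261260
Σ_t [0,2]: t=0:+1/4608 t=1:−1/1296 t=2:+1/4608 = -7/20736
(3j)²=20/1287 [(4 4 6; 0 0 0)], sign=-1
Σ_t [1,2]: t=1:−1/518400 t=2:+1/28800 = 17/518400
(3j)²=289/25740 [(4 4 6; -3 3 0)], sign=+1
⇒ 4πI² = 289/1573
I = (-1)√(289/1573/(4π)) = -0.12091485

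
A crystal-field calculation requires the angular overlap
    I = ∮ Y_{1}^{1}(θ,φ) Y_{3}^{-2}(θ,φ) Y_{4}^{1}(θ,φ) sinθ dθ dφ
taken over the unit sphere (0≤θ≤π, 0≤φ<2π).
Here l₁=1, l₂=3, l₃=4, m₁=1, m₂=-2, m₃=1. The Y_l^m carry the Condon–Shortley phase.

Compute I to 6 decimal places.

-0.106622

Checks pass: Σm=0; 8 even; l₃=4∈[2,4].
(2·1+1)(2·3+1)(2·4+1) = 189
Δ: 0! 2! 6! / 9! → 1/252
sum: t=0:+1/36 = 1/36
3j²(1 3 4; 0 0 0) = Δ·Π!·Σ² = 4/63  (sign +1)
sum: t=0:+1/240 = 1/240
3j²(1 3 4; 1 -2 1) = Δ·Π!·Σ² = 1/84  (sign -1)
combine: 4πI² = 189·4/63·1/84 = 1/7
take √, sign -1: I = -0.10662181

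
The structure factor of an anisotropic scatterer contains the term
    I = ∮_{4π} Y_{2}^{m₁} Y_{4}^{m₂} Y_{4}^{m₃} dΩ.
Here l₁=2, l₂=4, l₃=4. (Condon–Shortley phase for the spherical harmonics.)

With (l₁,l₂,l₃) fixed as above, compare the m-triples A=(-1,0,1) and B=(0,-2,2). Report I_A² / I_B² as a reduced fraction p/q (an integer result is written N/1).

15/32

l's match ⇒ only the (l;m) 3-j factors differ between A and B.
A: triangle coeff Δ(2,4,4) = 1/13860; Σ_t [1,2]: t=1:−1/72 t=2:+1/96 = -1/288; (3j)²=1/462 [(2 4 4; -1 0 1)], sign=+1
B: triangle coeff Δ(2,4,4) = 1/13860; Σ_t [0,2]: t=0:+1/192 t=1:−1/120 t=2:+1/2880 = -1/360; (3j)²=16/3465 [(2 4 4; 0 -2 2)], sign=-1
I_A²/I_B² = (1/462)/(16/3465) = 15/32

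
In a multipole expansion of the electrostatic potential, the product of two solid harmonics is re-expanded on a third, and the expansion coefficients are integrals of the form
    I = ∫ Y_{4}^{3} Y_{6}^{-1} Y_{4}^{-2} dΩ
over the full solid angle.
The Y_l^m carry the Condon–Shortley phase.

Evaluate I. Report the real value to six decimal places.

0.160153

Rules hold: Σm=0, L=14 even, 2≤4≤10.
N = 9·13·9 = 1053
Δ = 6!·2!·6!/15! = 1/1261260
Racah Σ t=2..4: t=2:+1/4608 t=3:−1/1296 t=4:+1/4608 = -7/20736
⇒ 3j(4 6 4; 0 0 0)² = 20/1287, sgn -1
Racah Σ t=0..1: t=0:+1/86400 t=1:−1/11520 = -13/172800
⇒ 3j(4 6 4; 3 -1 -2)² = 13/660, sgn -1
4πI² = N·(3j₀)²·(3jₘ)² = 39/121
I = +1·√(0.322314/4π) = 0.16015286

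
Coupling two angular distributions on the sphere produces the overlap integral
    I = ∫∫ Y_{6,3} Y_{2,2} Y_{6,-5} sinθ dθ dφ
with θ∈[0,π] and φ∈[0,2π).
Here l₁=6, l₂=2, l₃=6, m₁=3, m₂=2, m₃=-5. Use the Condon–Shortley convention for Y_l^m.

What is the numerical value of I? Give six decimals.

0.120286

m-sum 0 ✓  L=14 even ✓  4≤6≤8 ✓
Π(2lᵢ+1) = 13×5×13 = 845
triangle coeff Δ(6,2,6) = 1/90090
Σ_t [0,2]: t=0:+1/69120 t=1:−1/14400 t=2:+1/69120 = -7/172800
(3j)²=14/715 [(6 2 6; 0 0 0)], sign=-1
Σ_t [2,2]: t=2:+1/1451520 = 1/1451520
(3j)²=1/91 [(6 2 6; 3 2 -5)], sign=-1
⇒ 4πI² = 2/11
I = (+1)√(2/11/(4π)) = 0.12028562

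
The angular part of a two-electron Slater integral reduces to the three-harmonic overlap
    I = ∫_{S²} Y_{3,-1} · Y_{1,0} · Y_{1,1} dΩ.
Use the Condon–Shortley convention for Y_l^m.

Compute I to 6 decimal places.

l₃=1 ∉ [2,4] — triangle fails ⇒ I = 0

0.000000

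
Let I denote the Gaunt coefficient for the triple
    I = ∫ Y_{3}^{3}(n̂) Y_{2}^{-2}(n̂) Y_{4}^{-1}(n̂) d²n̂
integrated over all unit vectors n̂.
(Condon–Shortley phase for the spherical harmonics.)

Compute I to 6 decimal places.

0.000000

l₁+l₂+l₃=9 is odd: 3j(l;000)=0 ⇒ I=0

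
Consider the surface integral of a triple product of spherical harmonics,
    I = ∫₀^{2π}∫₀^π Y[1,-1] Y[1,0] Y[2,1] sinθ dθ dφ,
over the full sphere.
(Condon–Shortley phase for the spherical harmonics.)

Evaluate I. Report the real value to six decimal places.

-0.218510

Checks pass: Σm=0; 4 even; l₃=2∈[0,2].
(2·1+1)(2·1+1)(2·2+1) = 45
Δ: 0! 2! 2! / 5! → 1/30
sum: t=0:+1/1 = 1/1
3j²(1 1 2; 0 0 0) = Δ·Π!·Σ² = 2/15  (sign +1)
sum: t=0:+1/2 = 1/2
3j²(1 1 2; -1 0 1) = Δ·Π!·Σ² = 1/10  (sign -1)
combine: 4πI² = 45·2/15·1/10 = 3/5
take √, sign -1: I = -0.21850969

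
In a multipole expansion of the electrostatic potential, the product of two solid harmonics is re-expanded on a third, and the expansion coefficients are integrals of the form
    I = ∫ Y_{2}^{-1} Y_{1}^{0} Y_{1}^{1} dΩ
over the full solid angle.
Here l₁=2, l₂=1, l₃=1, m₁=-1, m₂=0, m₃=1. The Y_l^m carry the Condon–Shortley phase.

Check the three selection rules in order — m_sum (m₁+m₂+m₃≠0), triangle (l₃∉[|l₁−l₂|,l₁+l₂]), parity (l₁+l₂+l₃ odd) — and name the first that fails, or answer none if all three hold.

none

Σmᵢ = 0  ✓
l₃∈[|l₁−l₂|,l₁+l₂]=[1,3], have l₃=1  ✓
Σlᵢ = 4 ⇒ even  ✓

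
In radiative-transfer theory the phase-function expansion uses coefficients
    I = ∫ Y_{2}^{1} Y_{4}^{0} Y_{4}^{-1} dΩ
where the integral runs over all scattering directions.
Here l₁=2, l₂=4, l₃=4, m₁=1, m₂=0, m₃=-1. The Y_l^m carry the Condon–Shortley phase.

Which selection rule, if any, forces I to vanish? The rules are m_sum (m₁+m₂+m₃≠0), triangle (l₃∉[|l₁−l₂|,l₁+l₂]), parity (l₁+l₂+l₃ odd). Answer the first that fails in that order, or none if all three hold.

azimuthal sum: 1 + 0 − 1 = 0  ✓
2 ≤ 4 ≤ 6 (triangle on l)  ✓
L = 2 + 4 + 4 = 10 (even)  ✓

none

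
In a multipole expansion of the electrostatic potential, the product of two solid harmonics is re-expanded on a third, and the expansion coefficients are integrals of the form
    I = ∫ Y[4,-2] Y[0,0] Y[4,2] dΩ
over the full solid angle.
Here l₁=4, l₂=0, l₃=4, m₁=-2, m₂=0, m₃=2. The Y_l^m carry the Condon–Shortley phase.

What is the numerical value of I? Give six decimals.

Checks pass: Σm=0; 8 even; l₃=4∈[4,4].
(2·4+1)(2·0+1)(2·4+1) = 81
Δ: 0! 8! 0! / 9! → 1/9
sum: t=0:+1/576 = 1/576
3j²(4 0 4; 0 0 0) = Δ·Π!·Σ² = 1/9  (sign +1)
sum: t=0:+1/1440 = 1/1440
3j²(4 0 4; -2 0 2) = Δ·Π!·Σ² = 1/9  (sign +1)
combine: 4πI² = 81·1/9·1/9 = 1/1
take √, sign +1: I = 0.28209479

0.282095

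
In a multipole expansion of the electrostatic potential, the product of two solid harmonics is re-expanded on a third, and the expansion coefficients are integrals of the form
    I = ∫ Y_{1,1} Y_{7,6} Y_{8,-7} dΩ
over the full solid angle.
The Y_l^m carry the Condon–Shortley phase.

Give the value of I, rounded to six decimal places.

-0.313531

m-sum 0 ✓  L=16 even ✓  6≤8≤8 ✓
Π(2lᵢ+1) = 3×15×17 = 765
triangle coeff Δ(1,7,8) = 1/2040
Σ_t [0,0]: t=0:+1/25401600 = 1/25401600
(3j)²=8/255 [(1 7 8; 0 0 0)], sign=+1
Σ_t [0,0]: t=0:+1/12454041600 = 1/12454041600
(3j)²=7/136 [(1 7 8; 1 6 -7)], sign=-1
⇒ 4πI² = 21/17
I = (-1)√(21/17/(4π)) = -0.31353083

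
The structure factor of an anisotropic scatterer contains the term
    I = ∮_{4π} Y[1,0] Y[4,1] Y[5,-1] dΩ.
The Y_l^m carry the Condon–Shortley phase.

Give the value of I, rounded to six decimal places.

-0.240571

Rules hold: Σm=0, L=10 even, 3≤5≤5.
N = 3·9·11 = 297
Δ = 0!·2!·8!/11! = 1/495
Racah Σ t=0..0: t=0:+1/576 = 1/576
⇒ 3j(1 4 5; 0 0 0)² = 5/99, sgn -1
Racah Σ t=0..0: t=0:+1/720 = 1/720
⇒ 3j(1 4 5; 0 1 -1)² = 8/165, sgn +1
4πI² = N·(3j₀)²·(3jₘ)² = 8/11
I = -1·√(0.727273/4π) = -0.24057125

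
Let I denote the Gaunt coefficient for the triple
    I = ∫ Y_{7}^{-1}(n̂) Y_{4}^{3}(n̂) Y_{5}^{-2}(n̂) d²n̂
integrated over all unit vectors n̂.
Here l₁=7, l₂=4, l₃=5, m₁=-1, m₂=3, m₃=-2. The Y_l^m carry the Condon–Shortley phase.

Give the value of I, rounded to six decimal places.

Rules hold: Σm=0, L=16 even, 3≤5≤11.
N = 15·9·11 = 1485
Δ = 6!·8!·2!/17! = 1/6126120
Racah Σ t=2..4: t=2:+1/69120 t=3:−1/20736 t=4:+1/69120 = -1/51840
⇒ 3j(7 4 5; 0 0 0)² = 280/21879, sgn +1
Racah Σ t=5..6: t=5:−1/172800 t=6:+1/1036800 = -1/207360
⇒ 3j(7 4 5; -1 3 -2)² = 245/14586, sgn +1
4πI² = N·(3j₀)²·(3jₘ)² = 171500/537251
I = +1·√(0.319218/4π) = 0.15938172

0.159382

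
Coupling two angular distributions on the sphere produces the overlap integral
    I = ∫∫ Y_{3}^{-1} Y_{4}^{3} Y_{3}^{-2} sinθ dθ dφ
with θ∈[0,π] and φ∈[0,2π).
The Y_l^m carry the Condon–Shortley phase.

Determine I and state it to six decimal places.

-0.095955

Checks pass: Σm=0; 10 even; l₃=3∈[1,7].
(2·3+1)(2·4+1)(2·3+1) = 441
Δ: 4! 2! 4! / 11! → 1/34650
sum: t=1:−1/72 t=2:+1/16 t=3:−1/72 = 5/144
3j²(3 4 3; 0 0 0) = Δ·Π!·Σ² = 2/77  (sign -1)
sum: t=3:−1/144 t=4:+1/288 = -1/288
3j²(3 4 3; -1 3 -2) = Δ·Π!·Σ² = 1/99  (sign +1)
combine: 4πI² = 441·2/77·1/99 = 14/121
take √, sign -1: I = -0.09595473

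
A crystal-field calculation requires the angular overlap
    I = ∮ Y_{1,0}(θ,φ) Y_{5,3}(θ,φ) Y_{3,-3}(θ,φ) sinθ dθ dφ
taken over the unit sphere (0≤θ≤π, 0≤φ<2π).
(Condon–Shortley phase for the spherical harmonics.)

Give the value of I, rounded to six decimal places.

|1−5|≤3≤1+5 violated ⇒ I = 0

0.000000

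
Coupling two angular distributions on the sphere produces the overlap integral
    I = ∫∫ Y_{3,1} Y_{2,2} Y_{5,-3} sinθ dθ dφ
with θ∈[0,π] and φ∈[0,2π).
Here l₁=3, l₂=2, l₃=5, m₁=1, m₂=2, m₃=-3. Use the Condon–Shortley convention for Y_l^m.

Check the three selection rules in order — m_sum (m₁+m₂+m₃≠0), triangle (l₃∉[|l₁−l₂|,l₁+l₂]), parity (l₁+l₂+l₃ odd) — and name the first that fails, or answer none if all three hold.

none

Σmᵢ = 0  ✓
l₃∈[|l₁−l₂|,l₁+l₂]=[1,5], have l₃=5  ✓
Σlᵢ = 10 ⇒ even  ✓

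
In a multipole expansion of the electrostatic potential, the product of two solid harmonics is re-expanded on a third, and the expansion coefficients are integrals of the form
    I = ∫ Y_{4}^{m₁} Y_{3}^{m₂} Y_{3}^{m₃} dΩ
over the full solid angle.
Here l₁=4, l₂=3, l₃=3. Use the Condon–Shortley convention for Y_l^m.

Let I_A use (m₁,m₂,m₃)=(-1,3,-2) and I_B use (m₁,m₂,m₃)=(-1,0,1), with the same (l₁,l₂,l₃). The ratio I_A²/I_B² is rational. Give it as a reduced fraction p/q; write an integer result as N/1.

Shared (l₁,l₂,l₃)=(4,3,3): N and (l;000)² cancel in I_A²/I_B².
A: Δ = 4!·4!·2!/11! = 1/34650; Racah Σ t=4..4: t=4:+1/288 = 1/288; ⇒ 3j(4 3 3; -1 3 -2)² = 5/231, sgn -1
B: Δ = 4!·4!·2!/11! = 1/34650; Racah Σ t=1..3: t=1:−1/288 t=2:+1/24 t=3:−1/48 = 5/288; ⇒ 3j(4 3 3; -1 0 1)² = 5/462, sgn +1
I_A²/I_B² = (5/231)/(5/462) = 2/1

2/1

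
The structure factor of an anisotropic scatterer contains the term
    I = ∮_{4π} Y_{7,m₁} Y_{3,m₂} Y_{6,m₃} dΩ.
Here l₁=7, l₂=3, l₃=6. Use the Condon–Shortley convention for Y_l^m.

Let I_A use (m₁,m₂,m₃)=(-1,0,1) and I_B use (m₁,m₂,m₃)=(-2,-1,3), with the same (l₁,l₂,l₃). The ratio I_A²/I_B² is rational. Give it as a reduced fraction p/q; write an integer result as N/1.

l's match ⇒ only the (l;m) 3-j factors differ between A and B.
A: triangle coeff Δ(7,3,6) = 1/2042040; Σ_t [1,3]: t=1:−1/362880 t=2:+1/69120 t=3:−1/172800 = 43/7257600; (3j)²=1849/170170 [(7 3 6; -1 0 1)], sign=-1
B: triangle coeff Δ(7,3,6) = 1/2042040; Σ_t [0,2]: t=0:+1/17418240 t=1:−1/483840 t=2:+1/241920 = 37/17418240; (3j)²=1369/136136 [(7 3 6; -2 -1 3)], sign=-1
I_A²/I_B² = (1849/170170)/(1369/136136) = 7396/6845

7396/6845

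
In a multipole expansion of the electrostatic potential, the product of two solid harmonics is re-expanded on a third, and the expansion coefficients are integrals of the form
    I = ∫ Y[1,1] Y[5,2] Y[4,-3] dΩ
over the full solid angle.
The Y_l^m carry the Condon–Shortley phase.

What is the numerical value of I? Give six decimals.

m-sum 0 ✓  L=10 even ✓  4≤4≤6 ✓
Π(2lᵢ+1) = 3×11×9 = 297
triangle coeff Δ(1,5,4) = 1/495
Σ_t [1,1]: t=1:−1/576 = -1/576
(3j)²=5/99 [(1 5 4; 0 0 0)], sign=-1
Σ_t [0,0]: t=0:+1/10080 = 1/10080
(3j)²=1/165 [(1 5 4; 1 2 -3)], sign=-1
⇒ 4πI² = 1/11
I = (+1)√(1/11/(4π)) = 0.08505478

0.085055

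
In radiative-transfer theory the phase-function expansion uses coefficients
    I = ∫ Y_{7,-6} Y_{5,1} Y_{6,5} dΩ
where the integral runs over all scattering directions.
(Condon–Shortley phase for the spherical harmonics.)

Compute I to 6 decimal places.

Checks pass: Σm=0; 18 even; l₃=6∈[2,12].
(2·7+1)(2·5+1)(2·6+1) = 2145
Δ: 6! 8! 4! / 19! → 1/174594420
sum: t=1:−1/4147200 t=2:+1/207360 t=3:−1/82944 t=4:+1/207360 t=5:−1/4147200 = -1/345600
3j²(7 5 6; 0 0 0) = Δ·Π!·Σ² = 420/46189  (sign -1)
sum: t=5:−1/29030400 t=6:+1/87091200 = -1/43545600
3j²(7 5 6; -6 1 5) = Δ·Π!·Σ² = 88/6783  (sign +1)
combine: 4πI² = 2145·420/46189·88/6783 = 26400/104329
take √, sign -1: I = -0.14190396

-0.141904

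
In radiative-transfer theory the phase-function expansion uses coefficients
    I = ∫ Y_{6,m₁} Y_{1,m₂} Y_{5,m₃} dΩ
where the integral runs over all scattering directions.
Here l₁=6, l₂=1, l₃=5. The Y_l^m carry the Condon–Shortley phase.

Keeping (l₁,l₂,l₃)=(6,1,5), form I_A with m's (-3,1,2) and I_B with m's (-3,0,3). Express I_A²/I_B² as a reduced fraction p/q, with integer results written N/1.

l's match ⇒ only the (l;m) 3-j factors differ between A and B.
A: triangle coeff Δ(6,1,5) = 1/858; Σ_t [2,2]: t=2:+1/60480 = 1/60480; (3j)²=6/143 [(6 1 5; -3 1 2)], sign=-1
B: triangle coeff Δ(6,1,5) = 1/858; Σ_t [1,1]: t=1:−1/80640 = -1/80640; (3j)²=9/286 [(6 1 5; -3 0 3)], sign=-1
I_A²/I_B² = (6/143)/(9/286) = 4/3

4/3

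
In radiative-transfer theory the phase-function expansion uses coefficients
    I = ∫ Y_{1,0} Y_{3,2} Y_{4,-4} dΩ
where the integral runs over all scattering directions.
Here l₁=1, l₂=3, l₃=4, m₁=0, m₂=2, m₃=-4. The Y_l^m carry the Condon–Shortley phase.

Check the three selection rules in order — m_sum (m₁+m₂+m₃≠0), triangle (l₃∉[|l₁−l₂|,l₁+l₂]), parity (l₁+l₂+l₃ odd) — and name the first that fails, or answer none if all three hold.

m₁+m₂+m₃ = 0 + 2 − 4 = -2  ✗
triangle: |1−3|=2 ≤ l₃=4 ≤ 1+3=4
parity: l₁+l₂+l₃ = 8 is even

m_sum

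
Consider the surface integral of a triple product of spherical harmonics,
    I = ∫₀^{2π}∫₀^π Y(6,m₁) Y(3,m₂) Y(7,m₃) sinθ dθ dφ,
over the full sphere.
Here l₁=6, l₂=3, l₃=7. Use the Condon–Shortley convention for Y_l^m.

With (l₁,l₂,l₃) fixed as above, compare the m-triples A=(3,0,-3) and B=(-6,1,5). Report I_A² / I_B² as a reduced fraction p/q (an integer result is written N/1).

5/1452

Shared (l₁,l₂,l₃)=(6,3,7): N and (l;000)² cancel in I_A²/I_B².
A: Δ = 2!·10!·4!/17! = 1/2042040; Racah Σ t=0..2: t=0:+1/362880 t=1:−1/322560 t=2:+1/4354560 = -1/8709120; ⇒ 3j(6 3 7; 3 0 -3)² = 3/68068, sgn -1
B: Δ = 2!·10!·4!/17! = 1/2042040; Racah Σ t=2..2: t=2:+1/29030400 = 1/29030400; ⇒ 3j(6 3 7; -6 1 5)² = 99/7735, sgn +1
I_A²/I_B² = (3/68068)/(99/7735) = 5/1452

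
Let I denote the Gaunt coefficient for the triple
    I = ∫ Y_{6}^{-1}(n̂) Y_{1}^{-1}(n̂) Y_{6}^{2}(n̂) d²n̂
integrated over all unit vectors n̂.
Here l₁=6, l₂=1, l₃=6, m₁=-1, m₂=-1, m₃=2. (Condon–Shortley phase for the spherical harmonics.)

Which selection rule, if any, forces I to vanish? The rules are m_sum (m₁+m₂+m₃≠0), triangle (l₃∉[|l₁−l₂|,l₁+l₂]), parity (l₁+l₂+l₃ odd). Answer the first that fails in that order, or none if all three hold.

parity

azimuthal sum: -1 − 1 + 2 = 0  ✓
5 ≤ 6 ≤ 7 (triangle on l)  ✓
L = 6 + 1 + 6 = 13 (odd)  ✗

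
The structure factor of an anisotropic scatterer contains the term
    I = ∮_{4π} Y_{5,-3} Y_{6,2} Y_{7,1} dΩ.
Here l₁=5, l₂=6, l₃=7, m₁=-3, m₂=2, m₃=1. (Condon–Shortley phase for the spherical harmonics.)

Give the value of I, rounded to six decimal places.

0.025664

Checks pass: Σm=0; 18 even; l₃=7∈[1,11].
(2·5+1)(2·6+1)(2·7+1) = 2145
Δ: 4! 6! 8! / 19! → 1/174594420
sum: t=0:+1/4147200 t=1:−1/207360 t=2:+1/82944 t=3:−1/207360 t=4:+1/4147200 = 1/345600
3j²(5 6 7; 0 0 0) = Δ·Π!·Σ² = 420/46189  (sign -1)
sum: t=2:+1/4147200 t=3:−1/518400 t=4:+1/663552 = -1/5529600
3j²(5 6 7; -3 2 1) = Δ·Π!·Σ² = 98/230945  (sign -1)
combine: 4πI² = 2145·420/46189·98/230945 = 123480/14919047
take √, sign +1: I = 0.02566391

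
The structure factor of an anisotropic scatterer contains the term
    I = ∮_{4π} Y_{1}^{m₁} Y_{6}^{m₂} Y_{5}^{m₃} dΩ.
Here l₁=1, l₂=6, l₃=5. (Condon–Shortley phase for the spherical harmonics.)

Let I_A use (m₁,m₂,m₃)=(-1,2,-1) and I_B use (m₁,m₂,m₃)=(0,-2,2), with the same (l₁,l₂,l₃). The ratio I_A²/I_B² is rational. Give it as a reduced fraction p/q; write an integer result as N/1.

7/8

Same 1,6,5: normalisation and zero-m 3j drop out of the ratio.
A: Δ: 2! 0! 10! / 13! → 1/858; sum: t=2:+1/34560 = 1/34560; 3j²(1 6 5; -1 2 -1) = Δ·Π!·Σ² = 14/429  (sign +1)
B: Δ: 2! 0! 10! / 13! → 1/858; sum: t=1:−1/30240 = -1/30240; 3j²(1 6 5; 0 -2 2) = Δ·Π!·Σ² = 16/429  (sign +1)
I_A²/I_B² = (14/429)/(16/429) = 7/8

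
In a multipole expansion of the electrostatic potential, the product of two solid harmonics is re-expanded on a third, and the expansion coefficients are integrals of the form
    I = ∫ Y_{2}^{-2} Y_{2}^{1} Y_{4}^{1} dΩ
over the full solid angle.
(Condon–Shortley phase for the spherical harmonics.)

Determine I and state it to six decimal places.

-0.090112

Rules hold: Σm=0, L=8 even, 0≤4≤4.
N = 5·5·9 = 225
Δ = 0!·4!·4!/9! = 1/630
Racah Σ t=0..0: t=0:+1/16 = 1/16
⇒ 3j(2 2 4; 0 0 0)² = 2/35, sgn +1
Racah Σ t=0..0: t=0:+1/144 = 1/144
⇒ 3j(2 2 4; -2 1 1)² = 1/126, sgn -1
4πI² = N·(3j₀)²·(3jₘ)² = 5/49
I = -1·√(0.102041/4π) = -0.09011188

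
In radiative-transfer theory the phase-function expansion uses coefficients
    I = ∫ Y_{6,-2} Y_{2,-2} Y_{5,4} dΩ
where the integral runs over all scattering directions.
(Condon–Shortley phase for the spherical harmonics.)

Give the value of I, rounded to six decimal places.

0.000000

l₁+l₂+l₃=13 is odd: 3j(l;000)=0 ⇒ I=0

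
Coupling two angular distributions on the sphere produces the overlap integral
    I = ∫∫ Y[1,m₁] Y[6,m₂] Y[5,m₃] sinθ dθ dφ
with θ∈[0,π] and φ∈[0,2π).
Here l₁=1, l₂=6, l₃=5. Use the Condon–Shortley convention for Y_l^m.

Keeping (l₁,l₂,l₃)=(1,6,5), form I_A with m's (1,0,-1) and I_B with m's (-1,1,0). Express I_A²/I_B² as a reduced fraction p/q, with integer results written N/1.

5/7

Shared (l₁,l₂,l₃)=(1,6,5): N and (l;000)² cancel in I_A²/I_B².
A: Δ = 2!·0!·10!/13! = 1/858; Racah Σ t=0..0: t=0:+1/34560 = 1/34560; ⇒ 3j(1 6 5; 1 0 -1)² = 5/286, sgn +1
B: Δ = 2!·0!·10!/13! = 1/858; Racah Σ t=2..2: t=2:+1/28800 = 1/28800; ⇒ 3j(1 6 5; -1 1 0)² = 7/286, sgn -1
I_A²/I_B² = (5/286)/(7/286) = 5/7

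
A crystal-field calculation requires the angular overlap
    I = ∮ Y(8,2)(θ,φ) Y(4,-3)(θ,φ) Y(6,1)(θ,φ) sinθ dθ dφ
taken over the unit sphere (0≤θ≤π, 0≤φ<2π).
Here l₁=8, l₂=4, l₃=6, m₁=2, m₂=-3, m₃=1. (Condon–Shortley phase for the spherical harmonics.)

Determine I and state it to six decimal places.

-0.160635

Checks pass: Σm=0; 18 even; l₃=6∈[4,12].
(2·8+1)(2·4+1)(2·6+1) = 1989
Δ: 6! 10! 2! / 19! → 1/23279256
sum: t=2:+1/1658880 t=3:−1/518400 t=4:+1/1658880 = -1/1382400
3j²(8 4 6; 0 0 0) = Δ·Π!·Σ² = 504/46189  (sign -1)
sum: t=0:+1/12441600 t=1:−1/3456000 = -13/62208000
3j²(8 4 6; 2 -3 1) = Δ·Π!·Σ² = 637/42636  (sign +1)
combine: 4πI² = 1989·504/46189·637/42636 = 240786/742577
take √, sign -1: I = -0.16063491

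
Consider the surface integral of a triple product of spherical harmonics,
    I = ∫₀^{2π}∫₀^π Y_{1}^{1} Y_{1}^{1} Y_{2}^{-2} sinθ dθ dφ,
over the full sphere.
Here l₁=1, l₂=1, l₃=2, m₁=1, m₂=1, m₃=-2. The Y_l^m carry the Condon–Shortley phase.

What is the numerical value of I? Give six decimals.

0.309019

Rules hold: Σm=0, L=4 even, 0≤2≤2.
N = 3·3·5 = 45
Δ = 0!·2!·2!/5! = 1/30
Racah Σ t=0..0: t=0:+1/1 = 1/1
⇒ 3j(1 1 2; 0 0 0)² = 2/15, sgn +1
Racah Σ t=0..0: t=0:+1/4 = 1/4
⇒ 3j(1 1 2; 1 1 -2)² = 1/5, sgn +1
4πI² = N·(3j₀)²·(3jₘ)² = 6/5
I = +1·√(1.2/4π) = 0.30901936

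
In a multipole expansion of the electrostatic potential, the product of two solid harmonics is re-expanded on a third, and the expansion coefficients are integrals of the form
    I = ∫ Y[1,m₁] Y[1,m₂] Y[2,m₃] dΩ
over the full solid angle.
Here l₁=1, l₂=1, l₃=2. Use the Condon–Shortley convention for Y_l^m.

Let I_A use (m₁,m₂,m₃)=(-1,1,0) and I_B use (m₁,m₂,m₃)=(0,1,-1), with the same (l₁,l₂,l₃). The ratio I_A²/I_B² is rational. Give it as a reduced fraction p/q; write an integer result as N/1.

1/3

Shared (l₁,l₂,l₃)=(1,1,2): N and (l;000)² cancel in I_A²/I_B².
A: Δ = 0!·2!·2!/5! = 1/30; Racah Σ t=0..0: t=0:+1/4 = 1/4; ⇒ 3j(1 1 2; -1 1 0)² = 1/30, sgn +1
B: Δ = 0!·2!·2!/5! = 1/30; Racah Σ t=0..0: t=0:+1/2 = 1/2; ⇒ 3j(1 1 2; 0 1 -1)² = 1/10, sgn -1
I_A²/I_B² = (1/30)/(1/10) = 1/3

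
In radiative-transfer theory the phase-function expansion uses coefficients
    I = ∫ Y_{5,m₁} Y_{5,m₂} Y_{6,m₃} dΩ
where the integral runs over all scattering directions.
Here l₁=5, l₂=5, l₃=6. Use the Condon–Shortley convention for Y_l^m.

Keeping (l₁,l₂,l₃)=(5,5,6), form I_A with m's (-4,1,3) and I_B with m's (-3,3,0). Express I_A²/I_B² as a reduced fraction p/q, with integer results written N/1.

45/841

Shared (l₁,l₂,l₃)=(5,5,6): N and (l;000)² cancel in I_A²/I_B².
A: Δ = 4!·6!·6!/17! = 1/28588560; Racah Σ t=3..4: t=3:−1/155520 t=4:+1/138240 = 1/1244160; ⇒ 3j(5 5 6; -4 1 3)² = 3/9724, sgn -1
B: Δ = 4!·6!·6!/17! = 1/28588560; Racah Σ t=2..4: t=2:+1/2073600 t=3:−1/86400 t=4:+1/55296 = 29/4147200; ⇒ 3j(5 5 6; -3 3 0)² = 841/145860, sgn +1
I_A²/I_B² = (3/9724)/(841/145860) = 45/841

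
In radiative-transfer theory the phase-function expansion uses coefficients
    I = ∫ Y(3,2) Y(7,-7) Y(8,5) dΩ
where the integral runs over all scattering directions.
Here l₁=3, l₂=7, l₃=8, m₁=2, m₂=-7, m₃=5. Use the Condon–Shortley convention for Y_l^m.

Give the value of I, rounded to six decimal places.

m-sum 0 ✓  L=18 even ✓  4≤8≤10 ✓
Π(2lᵢ+1) = 7×15×17 = 1785
triangle coeff Δ(3,7,8) = 1/5290740
Σ_t [0,2]: t=0:+1/7257600 t=1:−1/2073600 t=2:+1/7257600 = -1/4838400
(3j)²=252/20995 [(3 7 8; 0 0 0)], sign=-1
Σ_t [0,0]: t=0:+1/5748019200 = 1/5748019200
(3j)²=13/5814 [(3 7 8; 2 -7 5)], sign=-1
⇒ 4πI² = 294/6137
I = (+1)√(294/6137/(4π)) = 0.06174342

0.061743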